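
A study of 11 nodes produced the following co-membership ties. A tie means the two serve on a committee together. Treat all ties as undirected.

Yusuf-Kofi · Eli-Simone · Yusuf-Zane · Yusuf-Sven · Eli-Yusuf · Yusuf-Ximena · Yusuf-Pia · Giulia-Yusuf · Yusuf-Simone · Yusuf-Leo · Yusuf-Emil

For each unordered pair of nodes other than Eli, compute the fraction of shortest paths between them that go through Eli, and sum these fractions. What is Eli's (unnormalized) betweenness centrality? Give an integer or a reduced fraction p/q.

0

No shortest path between any pair of other nodes passes through Eli.
Summing the contributions gives betweenness(Eli) = 0.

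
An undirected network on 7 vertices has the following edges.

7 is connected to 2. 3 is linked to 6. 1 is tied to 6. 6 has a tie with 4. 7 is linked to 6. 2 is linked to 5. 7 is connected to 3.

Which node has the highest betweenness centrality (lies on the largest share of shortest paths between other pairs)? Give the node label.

Unnormalized betweenness of each node: 1:0, 2:5, 3:0, 4:0, 5:0, 6:9, 7:8.
6 has the largest value, 9, making it the main broker — the node through which the most shortest paths run.

6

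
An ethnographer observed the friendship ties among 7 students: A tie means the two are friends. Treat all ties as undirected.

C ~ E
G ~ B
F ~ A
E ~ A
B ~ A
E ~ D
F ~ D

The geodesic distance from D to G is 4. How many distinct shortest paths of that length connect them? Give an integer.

The shortest distance is 4. The length-4 paths are: D–F–A–B–G; D–E–A–B–G.
That gives 2 distinct shortest paths.

2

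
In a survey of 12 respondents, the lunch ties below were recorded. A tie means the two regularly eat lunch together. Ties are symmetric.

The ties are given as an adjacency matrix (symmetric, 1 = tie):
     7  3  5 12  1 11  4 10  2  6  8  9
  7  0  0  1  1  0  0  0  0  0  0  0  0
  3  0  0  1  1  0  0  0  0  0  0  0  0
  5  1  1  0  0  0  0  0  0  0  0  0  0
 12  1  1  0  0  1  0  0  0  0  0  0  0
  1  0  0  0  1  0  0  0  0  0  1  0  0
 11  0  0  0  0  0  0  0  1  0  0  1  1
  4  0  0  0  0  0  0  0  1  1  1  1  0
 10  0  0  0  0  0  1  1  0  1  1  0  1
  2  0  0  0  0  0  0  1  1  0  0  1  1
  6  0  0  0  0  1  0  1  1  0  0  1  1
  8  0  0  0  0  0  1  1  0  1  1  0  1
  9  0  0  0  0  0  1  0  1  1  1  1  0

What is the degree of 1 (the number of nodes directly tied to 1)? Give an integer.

1 is directly tied to 6 and 12. That is 2 neighbors, so the degree of 1 is 2.

2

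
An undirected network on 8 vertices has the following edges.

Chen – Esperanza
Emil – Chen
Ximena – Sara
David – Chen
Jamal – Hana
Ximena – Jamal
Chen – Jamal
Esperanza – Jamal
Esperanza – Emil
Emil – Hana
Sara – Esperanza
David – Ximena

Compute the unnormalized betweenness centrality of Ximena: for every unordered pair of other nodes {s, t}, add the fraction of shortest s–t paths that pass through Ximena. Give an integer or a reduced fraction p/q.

Pairs whose geodesics pass through Ximena — Jamal–Sara: 1/2; Jamal–David: 1/2; Sara–David: 1; Sara–Hana: 1/3; David–Hana: 1/3.
All other pairs contribute 0.
Summing the contributions gives betweenness(Ximena) = 8/3.

8/3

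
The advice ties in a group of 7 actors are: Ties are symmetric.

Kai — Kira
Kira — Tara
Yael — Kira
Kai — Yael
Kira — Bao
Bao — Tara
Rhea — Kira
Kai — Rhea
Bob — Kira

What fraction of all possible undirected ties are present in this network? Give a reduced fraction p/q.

There are 9 edges and 7 nodes, so the maximum possible is C(7,2) = 21.
Density = 9/21 = 3/7.

3/7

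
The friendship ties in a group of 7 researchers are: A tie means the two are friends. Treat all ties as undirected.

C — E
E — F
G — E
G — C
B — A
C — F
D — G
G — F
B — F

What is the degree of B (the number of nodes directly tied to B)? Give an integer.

B is directly tied to A and F. That is 2 neighbors, so the degree of B is 2.

2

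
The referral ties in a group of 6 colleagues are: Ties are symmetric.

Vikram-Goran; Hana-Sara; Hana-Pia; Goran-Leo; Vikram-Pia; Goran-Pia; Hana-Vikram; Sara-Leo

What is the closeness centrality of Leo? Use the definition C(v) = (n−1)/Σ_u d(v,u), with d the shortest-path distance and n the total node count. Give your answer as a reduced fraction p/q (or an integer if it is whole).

Distances from Leo: Goran:1, Hana:2, Pia:2, Sara:1, Vikram:2. Sum = 8.
n = 6, so closeness = 5/8.

5/8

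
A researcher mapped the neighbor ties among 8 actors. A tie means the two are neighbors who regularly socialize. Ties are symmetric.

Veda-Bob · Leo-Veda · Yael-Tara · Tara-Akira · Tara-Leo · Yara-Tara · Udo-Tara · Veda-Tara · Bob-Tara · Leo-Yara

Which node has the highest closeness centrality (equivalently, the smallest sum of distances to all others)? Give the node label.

Tara

Farness (sum of distances to all others) for each node — Akira:13, Bob:12, Leo:11, Tara:7, Udo:13, Veda:11, Yael:13, Yara:12.
The smallest farness is 7, for Tara, so Tara has the highest closeness.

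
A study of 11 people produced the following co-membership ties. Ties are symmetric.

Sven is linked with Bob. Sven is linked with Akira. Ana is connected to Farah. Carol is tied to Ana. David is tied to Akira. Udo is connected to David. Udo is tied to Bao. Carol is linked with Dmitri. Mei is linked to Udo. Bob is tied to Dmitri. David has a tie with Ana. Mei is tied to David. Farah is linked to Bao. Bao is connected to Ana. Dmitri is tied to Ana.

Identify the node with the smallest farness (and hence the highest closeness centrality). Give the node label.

Farness (sum of distances to all others) for each node — Akira:22, Ana:16, Bao:21, Bob:25, Carol:22, David:17, Dmitri:20, Farah:23, Mei:24, Sven:26, Udo:22.
The smallest farness is 16, for Ana, so Ana has the highest closeness.

Ana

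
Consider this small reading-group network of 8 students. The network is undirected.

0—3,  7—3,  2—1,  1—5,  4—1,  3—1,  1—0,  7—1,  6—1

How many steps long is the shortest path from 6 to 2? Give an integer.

One shortest route is 6 – 1 – 2, which uses 2 edges, and 6 and 2 are not directly tied, so nothing shorter exists. So d(6,2) = 2.

2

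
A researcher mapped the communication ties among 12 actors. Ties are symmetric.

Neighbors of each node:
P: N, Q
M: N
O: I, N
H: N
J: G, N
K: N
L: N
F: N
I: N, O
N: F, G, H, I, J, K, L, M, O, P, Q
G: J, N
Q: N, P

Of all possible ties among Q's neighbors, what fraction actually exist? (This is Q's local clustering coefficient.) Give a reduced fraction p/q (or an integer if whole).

1

Q's neighbors: N and P (k = 2).
Possible neighbor pairs: C(2,2) = 1. Edges among them: N–P → e = 1.
Clustering(Q) = 1/1.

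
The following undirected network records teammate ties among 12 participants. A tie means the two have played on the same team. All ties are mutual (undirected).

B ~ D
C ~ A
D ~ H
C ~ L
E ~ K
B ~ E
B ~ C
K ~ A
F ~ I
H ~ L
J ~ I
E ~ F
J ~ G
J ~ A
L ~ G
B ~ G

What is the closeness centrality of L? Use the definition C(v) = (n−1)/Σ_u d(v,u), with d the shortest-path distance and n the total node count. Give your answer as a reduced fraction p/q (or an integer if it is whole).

Distances from L: A:2, B:2, C:1, D:2, E:3, F:4, G:1, H:1, I:3, J:2, K:3. Sum = 24.
n = 12, so closeness = 11/24.

11/24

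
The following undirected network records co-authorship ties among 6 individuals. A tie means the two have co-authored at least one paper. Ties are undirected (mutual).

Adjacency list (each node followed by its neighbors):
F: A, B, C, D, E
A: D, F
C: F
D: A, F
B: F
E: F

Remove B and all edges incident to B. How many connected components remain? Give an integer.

1

B's neighbors (F) remain reachable from one another through other ties, so the rest of the network stays in one piece.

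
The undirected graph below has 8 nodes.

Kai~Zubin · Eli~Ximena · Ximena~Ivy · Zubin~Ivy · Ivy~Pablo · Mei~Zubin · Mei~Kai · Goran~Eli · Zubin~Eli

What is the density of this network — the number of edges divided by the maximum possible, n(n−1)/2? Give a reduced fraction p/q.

There are 9 edges and 8 nodes, so the maximum possible is C(8,2) = 28.
Density = 9/28.

9/28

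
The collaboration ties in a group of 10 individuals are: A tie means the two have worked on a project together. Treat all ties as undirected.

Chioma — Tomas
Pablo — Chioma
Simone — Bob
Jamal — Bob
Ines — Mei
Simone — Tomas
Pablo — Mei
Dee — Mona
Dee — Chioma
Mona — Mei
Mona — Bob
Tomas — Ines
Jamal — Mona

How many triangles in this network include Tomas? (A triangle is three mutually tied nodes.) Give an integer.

0

Tomas's neighbors are Chioma, Ines, and Simone, but none of them are tied to each other, so no triangle contains Tomas.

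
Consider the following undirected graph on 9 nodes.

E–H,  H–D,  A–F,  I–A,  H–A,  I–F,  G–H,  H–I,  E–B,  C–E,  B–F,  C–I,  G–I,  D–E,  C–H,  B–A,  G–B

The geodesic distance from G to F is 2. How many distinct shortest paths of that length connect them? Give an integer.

2

The shortest distance is 2. The length-2 paths are: G–B–F; G–I–F.
That gives 2 distinct shortest paths.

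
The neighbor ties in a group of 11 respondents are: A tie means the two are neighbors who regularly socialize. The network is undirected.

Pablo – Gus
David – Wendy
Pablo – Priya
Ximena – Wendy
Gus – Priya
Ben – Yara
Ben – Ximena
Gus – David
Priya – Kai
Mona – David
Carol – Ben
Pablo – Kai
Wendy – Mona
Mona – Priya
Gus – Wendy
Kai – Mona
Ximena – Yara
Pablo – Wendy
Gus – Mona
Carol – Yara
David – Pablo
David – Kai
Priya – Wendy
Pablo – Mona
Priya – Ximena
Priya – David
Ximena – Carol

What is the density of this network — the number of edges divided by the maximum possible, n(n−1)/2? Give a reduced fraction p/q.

27/55

There are 27 edges and 11 nodes, so the maximum possible is C(11,2) = 55.
Density = 27/55.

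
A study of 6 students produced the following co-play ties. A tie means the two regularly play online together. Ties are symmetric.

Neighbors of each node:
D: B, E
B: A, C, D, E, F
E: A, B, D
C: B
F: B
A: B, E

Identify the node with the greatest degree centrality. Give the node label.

B

Degrees — A:2, B:5, C:1, D:2, E:3, F:1.
The maximum is 5, attained only by B.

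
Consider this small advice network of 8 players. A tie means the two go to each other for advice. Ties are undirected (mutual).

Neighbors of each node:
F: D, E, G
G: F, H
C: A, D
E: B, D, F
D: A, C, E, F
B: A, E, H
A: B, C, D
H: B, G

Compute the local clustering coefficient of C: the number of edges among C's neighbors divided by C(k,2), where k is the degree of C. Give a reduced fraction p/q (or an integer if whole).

C's neighbors: A and D (k = 2).
Possible neighbor pairs: C(2,2) = 1. Edges among them: A–D → e = 1.
Clustering(C) = 1/1.

1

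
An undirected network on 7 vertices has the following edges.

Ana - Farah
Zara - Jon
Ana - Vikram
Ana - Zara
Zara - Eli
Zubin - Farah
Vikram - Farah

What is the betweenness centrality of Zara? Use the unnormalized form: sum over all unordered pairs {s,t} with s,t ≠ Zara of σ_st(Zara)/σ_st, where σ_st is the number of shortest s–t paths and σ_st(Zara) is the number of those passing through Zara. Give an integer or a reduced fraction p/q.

9

Pairs whose geodesics pass through Zara — Zubin–Eli: 1; Zubin–Jon: 1; Farah–Eli: 1; Farah–Jon: 1; Vikram–Eli: 1; Vikram–Jon: 1; Ana–Eli: 1; Ana–Jon: 1; Eli–Jon: 1.
All other pairs contribute 0.
Summing the contributions gives betweenness(Zara) = 9.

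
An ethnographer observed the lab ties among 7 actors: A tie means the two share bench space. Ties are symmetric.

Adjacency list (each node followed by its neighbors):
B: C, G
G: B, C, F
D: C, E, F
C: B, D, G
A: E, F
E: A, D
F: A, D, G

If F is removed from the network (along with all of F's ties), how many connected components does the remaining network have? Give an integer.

1

F's neighbors (A, D, and G) remain reachable from one another through other ties, so the rest of the network stays in one piece.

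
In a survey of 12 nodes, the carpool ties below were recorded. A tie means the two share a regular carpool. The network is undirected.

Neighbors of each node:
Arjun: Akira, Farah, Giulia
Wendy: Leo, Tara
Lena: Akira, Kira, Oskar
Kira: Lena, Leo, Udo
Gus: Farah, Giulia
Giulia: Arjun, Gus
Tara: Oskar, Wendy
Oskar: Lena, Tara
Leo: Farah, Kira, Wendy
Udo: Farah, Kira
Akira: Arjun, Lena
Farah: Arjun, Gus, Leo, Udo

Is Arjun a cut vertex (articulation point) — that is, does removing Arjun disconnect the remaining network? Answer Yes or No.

No

Even without Arjun, every remaining node can still reach every other (the residual graph is connected), so Arjun is not a cut vertex.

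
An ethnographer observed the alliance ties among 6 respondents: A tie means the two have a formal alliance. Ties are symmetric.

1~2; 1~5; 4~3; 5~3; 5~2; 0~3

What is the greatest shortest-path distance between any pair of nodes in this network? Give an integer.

3

Eccentricity of each node (its greatest distance to any other): 0:3, 1:3, 2:3, 3:2, 4:3, 5:2.
The maximum eccentricity is 3, realized for instance by the pair 4–1 via 4 – 3 – 5 – 1. So the diameter is 3.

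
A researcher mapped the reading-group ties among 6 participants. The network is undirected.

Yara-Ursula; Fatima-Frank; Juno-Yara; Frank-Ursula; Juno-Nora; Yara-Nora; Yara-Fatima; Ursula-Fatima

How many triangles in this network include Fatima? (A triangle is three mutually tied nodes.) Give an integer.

2

Fatima's neighbors: Frank, Ursula, and Yara.
Neighbor pairs that are themselves tied: Fatima–Frank–Ursula; Fatima–Ursula–Yara. Each forms one triangle with Fatima, for 2 in total.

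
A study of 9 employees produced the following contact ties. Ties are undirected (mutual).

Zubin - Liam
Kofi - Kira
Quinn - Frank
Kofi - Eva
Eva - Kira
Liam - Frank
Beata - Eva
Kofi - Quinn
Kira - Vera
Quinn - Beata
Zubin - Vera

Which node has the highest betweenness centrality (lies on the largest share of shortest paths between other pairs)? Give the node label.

Unnormalized betweenness of each node: Beata:4/3, Eva:3, Frank:31/6, Kira:41/6, Kofi:13/3, Liam:7/2, Quinn:23/3, Vera:29/6, Zubin:10/3.
Quinn has the largest value, 23/3, making it the main broker — the node through which the most shortest paths run.

Quinn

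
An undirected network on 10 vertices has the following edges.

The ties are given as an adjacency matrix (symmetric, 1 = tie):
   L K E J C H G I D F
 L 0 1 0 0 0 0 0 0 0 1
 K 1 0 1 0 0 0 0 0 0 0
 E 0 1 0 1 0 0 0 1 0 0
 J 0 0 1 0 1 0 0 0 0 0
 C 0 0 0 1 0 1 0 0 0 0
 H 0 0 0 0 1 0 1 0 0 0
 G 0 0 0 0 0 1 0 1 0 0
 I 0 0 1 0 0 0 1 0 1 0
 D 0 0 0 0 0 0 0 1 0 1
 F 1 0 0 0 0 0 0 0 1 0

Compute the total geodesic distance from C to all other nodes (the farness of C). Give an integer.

25

Distances from C: D:4, E:2, F:5, G:2, H:1, I:3, J:1, K:3, L:4.
Sum = 4 + 2 + 5 + 2 + 1 + 3 + 1 + 3 + 4 = 25.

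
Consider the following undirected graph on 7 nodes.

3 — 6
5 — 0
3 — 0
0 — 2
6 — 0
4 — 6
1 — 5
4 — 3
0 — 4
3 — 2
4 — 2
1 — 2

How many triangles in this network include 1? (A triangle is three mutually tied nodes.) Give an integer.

0

1's neighbors are 2 and 5, but none of them are tied to each other, so no triangle contains 1.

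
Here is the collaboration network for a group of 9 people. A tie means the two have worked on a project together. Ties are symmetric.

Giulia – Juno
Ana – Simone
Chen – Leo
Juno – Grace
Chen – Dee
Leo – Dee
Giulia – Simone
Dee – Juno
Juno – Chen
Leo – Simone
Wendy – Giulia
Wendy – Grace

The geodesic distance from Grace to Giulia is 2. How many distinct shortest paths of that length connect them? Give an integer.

The shortest distance is 2. The length-2 paths are: Grace–Wendy–Giulia; Grace–Juno–Giulia.
That gives 2 distinct shortest paths.

2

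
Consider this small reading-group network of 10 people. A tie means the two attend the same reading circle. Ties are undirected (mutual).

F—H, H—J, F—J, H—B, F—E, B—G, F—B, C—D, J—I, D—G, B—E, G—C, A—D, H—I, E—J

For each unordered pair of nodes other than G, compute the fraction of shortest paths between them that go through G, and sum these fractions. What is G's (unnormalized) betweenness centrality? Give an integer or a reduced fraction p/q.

Pairs whose geodesics pass through G — E–A: 1; E–D: 1; E–C: 1; B–A: 1; B–D: 1; B–C: 1; I–A: 1; I–D: 1; I–C: 1; J–A: 3/3; J–D: 3/3; J–C: 3/3; F–A: 1; F–D: 1 … (+4 more pairs).
All other pairs contribute 0.
Summing the contributions gives betweenness(G) = 18.

18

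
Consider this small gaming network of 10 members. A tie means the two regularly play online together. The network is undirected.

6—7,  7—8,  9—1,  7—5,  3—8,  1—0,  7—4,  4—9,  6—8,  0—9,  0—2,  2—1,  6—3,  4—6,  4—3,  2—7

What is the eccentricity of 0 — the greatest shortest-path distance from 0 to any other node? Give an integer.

Distances from 0: 1:1, 2:1, 3:3, 4:2, 5:3, 6:3, 7:2, 8:3, 9:1.
The largest is 3 (to 5, 6, 8, and 3), so the eccentricity of 0 is 3.

3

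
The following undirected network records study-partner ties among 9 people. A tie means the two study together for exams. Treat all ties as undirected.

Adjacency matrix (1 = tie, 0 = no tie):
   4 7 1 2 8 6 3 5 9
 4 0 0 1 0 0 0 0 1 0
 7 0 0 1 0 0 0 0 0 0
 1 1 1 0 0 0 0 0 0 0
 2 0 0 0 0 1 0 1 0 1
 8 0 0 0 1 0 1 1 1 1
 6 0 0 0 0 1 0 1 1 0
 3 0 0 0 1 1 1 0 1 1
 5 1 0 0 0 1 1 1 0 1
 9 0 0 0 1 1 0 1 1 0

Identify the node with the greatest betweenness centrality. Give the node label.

Unnormalized betweenness of each node: 1:7, 2:0, 3:13/6, 4:12, 5:46/3, 6:0, 7:0, 8:13/6, 9:4/3.
5 has the largest value, 46/3, making it the main broker — the node through which the most shortest paths run.

5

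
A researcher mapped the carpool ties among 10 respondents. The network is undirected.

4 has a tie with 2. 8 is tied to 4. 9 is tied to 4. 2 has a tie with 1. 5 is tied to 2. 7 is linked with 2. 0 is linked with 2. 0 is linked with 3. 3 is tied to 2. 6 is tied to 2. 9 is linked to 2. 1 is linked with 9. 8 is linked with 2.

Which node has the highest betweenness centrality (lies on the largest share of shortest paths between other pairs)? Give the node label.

2

Unnormalized betweenness of each node: 0:0, 1:0, 2:31, 3:0, 4:1/2, 5:0, 6:0, 7:0, 8:0, 9:1/2.
2 has the largest value, 31, making it the main broker — the node through which the most shortest paths run.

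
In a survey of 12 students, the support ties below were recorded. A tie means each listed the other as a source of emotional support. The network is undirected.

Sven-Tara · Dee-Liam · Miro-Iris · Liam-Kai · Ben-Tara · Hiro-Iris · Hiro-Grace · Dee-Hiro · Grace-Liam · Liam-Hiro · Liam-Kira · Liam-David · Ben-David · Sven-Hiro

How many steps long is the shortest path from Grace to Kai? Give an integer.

One shortest route is Grace – Liam – Kai, which uses 2 edges, and Grace and Kai are not directly tied, so nothing shorter exists. So d(Grace,Kai) = 2.

2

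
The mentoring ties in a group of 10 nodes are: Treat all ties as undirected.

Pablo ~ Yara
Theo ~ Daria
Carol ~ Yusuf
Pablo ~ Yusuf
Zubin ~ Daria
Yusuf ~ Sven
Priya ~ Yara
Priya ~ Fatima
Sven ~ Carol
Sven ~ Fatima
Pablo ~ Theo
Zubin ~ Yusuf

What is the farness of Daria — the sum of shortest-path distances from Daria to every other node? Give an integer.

23

Distances from Daria: Carol:3, Fatima:4, Pablo:2, Priya:4, Sven:3, Theo:1, Yara:3, Yusuf:2, Zubin:1.
Sum = 3 + 4 + 2 + 4 + 3 + 1 + 3 + 2 + 1 = 23.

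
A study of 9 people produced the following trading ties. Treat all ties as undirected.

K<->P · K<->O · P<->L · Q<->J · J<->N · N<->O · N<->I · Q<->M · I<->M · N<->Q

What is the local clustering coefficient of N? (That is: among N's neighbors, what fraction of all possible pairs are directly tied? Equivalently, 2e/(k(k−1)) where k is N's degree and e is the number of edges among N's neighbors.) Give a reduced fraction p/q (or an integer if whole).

1/6

N's neighbors: I, J, O, and Q (k = 4).
Possible neighbor pairs: C(4,2) = 6. Edges among them: J–Q → e = 1.
Clustering(N) = 1/6.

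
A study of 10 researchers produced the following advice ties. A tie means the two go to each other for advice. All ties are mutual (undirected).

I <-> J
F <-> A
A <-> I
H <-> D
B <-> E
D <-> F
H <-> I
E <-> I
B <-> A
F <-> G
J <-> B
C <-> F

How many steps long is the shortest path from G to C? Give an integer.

One shortest route is G – F – C, which uses 2 edges, and G and C are not directly tied, so nothing shorter exists. So d(G,C) = 2.

2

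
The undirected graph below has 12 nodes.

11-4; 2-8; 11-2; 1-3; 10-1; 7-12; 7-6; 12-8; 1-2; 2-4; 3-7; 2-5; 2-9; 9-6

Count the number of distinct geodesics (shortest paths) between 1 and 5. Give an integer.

1

The shortest distance is 2, and the only length-2 path is 1–2–5. So there is exactly 1 shortest path.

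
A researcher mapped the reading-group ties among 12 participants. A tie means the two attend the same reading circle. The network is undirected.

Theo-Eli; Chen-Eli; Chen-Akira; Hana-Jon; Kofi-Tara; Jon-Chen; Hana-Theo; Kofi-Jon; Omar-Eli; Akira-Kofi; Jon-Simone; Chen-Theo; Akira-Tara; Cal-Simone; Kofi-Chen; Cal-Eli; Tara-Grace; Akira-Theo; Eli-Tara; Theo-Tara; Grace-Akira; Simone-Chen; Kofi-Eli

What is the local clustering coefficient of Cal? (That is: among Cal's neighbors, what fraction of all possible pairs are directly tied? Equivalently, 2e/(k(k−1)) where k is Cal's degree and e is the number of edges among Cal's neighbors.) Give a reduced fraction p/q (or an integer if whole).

Cal's neighbors: Eli and Simone (k = 2).
Possible neighbor pairs: C(2,2) = 1. Edges among them: none → e = 0.
Clustering(Cal) = 0/1.

0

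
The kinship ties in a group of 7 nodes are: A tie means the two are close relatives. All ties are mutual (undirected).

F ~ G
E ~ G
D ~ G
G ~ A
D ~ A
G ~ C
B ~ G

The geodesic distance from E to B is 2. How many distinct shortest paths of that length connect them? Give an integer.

The shortest distance is 2, and the only length-2 path is E–G–B. So there is exactly 1 shortest path.

1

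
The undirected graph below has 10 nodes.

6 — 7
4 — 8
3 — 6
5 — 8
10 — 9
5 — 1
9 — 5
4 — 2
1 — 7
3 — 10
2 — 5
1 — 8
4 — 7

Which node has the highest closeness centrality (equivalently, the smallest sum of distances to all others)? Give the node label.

5

Farness (sum of distances to all others) for each node — 1:17, 2:20, 3:23, 4:19, 5:16, 6:20, 7:17, 8:19, 9:19, 10:22.
The smallest farness is 16, for 5, so 5 has the highest closeness.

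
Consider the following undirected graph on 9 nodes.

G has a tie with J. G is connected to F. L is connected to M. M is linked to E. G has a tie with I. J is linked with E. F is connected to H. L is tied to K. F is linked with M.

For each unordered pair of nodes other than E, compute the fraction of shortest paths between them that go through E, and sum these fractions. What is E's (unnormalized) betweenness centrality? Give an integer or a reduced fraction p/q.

Pairs whose geodesics pass through E — M–J: 1; J–L: 1; J–K: 1.
All other pairs contribute 0.
Summing the contributions gives betweenness(E) = 3.

3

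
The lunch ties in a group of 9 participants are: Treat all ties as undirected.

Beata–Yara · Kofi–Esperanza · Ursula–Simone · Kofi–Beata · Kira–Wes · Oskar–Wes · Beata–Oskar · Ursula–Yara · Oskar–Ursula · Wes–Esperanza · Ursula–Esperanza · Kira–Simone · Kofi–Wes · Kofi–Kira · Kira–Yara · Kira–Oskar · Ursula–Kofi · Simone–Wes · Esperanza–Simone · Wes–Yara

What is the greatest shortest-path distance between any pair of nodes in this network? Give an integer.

Eccentricity of each node (its greatest distance to any other): Beata:3, Esperanza:2, Kira:2, Kofi:2, Oskar:2, Simone:3, Ursula:2, Wes:2, Yara:2.
The maximum eccentricity is 3, realized for instance by the pair Simone–Beata via Simone – Ursula – Yara – Beata. So the diameter is 3.

3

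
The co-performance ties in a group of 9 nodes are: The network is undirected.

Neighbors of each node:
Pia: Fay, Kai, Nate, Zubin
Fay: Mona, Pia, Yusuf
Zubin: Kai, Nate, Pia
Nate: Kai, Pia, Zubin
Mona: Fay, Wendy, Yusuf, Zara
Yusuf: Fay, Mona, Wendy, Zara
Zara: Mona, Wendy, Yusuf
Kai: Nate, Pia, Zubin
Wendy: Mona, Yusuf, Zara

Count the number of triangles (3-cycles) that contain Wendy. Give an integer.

Wendy's neighbors: Mona, Yusuf, and Zara.
Neighbor pairs that are themselves tied: Wendy–Mona–Yusuf; Wendy–Mona–Zara; Wendy–Yusuf–Zara. Each forms one triangle with Wendy, for 3 in total.

3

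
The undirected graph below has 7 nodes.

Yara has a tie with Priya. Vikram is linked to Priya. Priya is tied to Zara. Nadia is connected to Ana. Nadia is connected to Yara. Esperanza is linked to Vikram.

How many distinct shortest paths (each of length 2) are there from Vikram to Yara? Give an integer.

The shortest distance is 2, and the only length-2 path is Vikram–Priya–Yara. So there is exactly 1 shortest path.

1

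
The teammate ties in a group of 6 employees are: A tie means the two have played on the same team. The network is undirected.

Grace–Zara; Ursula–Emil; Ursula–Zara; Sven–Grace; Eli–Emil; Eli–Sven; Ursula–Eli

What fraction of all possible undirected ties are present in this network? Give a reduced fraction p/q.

There are 7 edges and 6 nodes, so the maximum possible is C(6,2) = 15.
Density = 7/15.

7/15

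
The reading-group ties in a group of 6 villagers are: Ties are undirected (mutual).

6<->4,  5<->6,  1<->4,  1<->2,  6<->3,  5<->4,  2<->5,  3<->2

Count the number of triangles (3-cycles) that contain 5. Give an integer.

1

5's neighbors: 2, 4, and 6.
Neighbor pairs that are themselves tied: 5–4–6. Each forms one triangle with 5, for 1 in total.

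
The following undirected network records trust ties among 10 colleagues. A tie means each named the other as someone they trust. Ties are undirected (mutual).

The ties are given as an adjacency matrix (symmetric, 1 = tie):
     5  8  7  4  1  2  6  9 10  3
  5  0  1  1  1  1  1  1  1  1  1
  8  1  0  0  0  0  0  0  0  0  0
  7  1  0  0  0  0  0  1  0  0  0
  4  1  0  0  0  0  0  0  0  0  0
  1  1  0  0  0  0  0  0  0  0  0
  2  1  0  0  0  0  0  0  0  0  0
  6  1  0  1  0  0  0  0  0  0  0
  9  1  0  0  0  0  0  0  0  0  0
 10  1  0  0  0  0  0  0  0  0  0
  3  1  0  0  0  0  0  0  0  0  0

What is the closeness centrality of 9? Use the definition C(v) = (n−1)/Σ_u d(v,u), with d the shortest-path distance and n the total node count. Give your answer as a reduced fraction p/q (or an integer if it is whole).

Distances from 9: 1:2, 2:2, 3:2, 4:2, 5:1, 6:2, 7:2, 8:2, 10:2. Sum = 17.
n = 10, so closeness = 9/17.

9/17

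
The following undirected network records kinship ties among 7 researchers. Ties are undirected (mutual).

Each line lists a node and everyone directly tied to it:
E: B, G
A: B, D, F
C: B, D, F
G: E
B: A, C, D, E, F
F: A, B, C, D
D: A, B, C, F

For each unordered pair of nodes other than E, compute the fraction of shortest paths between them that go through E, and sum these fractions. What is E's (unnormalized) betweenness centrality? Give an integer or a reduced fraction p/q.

Pairs whose geodesics pass through E — C–G: 1; B–G: 1; D–G: 1; A–G: 1; F–G: 1.
All other pairs contribute 0.
Summing the contributions gives betweenness(E) = 5.

5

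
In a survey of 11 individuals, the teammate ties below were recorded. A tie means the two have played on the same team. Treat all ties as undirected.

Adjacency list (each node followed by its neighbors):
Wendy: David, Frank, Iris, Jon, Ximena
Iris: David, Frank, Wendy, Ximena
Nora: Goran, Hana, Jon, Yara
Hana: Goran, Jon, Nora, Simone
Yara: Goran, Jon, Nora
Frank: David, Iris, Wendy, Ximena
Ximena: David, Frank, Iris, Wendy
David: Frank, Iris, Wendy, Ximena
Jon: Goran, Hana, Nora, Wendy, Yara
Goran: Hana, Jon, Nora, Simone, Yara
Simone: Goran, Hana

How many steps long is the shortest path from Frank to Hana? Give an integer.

One shortest route is Frank – Wendy – Jon – Hana, which uses 3 edges, and at distance 2 from Frank we only reach {Jon}, which does not include Hana. So d(Frank,Hana) = 3.

3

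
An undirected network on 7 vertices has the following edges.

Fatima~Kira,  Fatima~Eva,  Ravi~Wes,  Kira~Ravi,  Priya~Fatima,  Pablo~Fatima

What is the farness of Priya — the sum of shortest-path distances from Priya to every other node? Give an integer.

Distances from Priya: Eva:2, Fatima:1, Kira:2, Pablo:2, Ravi:3, Wes:4.
Sum = 2 + 1 + 2 + 2 + 3 + 4 = 14.

14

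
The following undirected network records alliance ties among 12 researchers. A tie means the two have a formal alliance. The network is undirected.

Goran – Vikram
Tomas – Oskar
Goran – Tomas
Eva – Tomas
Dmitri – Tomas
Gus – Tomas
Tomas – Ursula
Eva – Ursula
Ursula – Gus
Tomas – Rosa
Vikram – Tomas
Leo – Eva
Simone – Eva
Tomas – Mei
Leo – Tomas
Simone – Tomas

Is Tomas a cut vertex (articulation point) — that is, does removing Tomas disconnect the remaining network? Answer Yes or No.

Yes

Removing Tomas leaves {Eva, Gus, Leo, Simone, and Ursula} with no path to {Oskar}, so the network splits into 6 components. Tomas is a cut vertex.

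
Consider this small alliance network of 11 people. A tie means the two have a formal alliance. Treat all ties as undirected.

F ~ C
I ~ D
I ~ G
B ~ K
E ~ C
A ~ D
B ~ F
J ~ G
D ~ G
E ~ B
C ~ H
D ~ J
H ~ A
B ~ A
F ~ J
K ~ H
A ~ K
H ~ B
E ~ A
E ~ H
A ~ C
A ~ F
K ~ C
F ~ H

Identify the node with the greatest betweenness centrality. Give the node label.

Unnormalized betweenness of each node: A:193/12, B:23/20, C:23/20, D:377/30, E:1/5, F:34/5, G:5/6, H:27/20, I:0, J:11/3, K:1/5.
A has the largest value, 193/12, making it the main broker — the node through which the most shortest paths run.

A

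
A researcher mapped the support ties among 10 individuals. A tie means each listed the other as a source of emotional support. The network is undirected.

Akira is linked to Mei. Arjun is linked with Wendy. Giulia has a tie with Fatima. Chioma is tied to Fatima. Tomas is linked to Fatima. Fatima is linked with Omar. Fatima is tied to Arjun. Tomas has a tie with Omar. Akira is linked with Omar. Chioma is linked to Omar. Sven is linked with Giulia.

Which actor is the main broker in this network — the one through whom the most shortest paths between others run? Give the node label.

Unnormalized betweenness of each node: Akira:8, Arjun:8, Chioma:0, Fatima:49/2, Giulia:8, Mei:0, Omar:29/2, Sven:0, Tomas:0, Wendy:0.
Fatima has the largest value, 49/2, making it the main broker — the node through which the most shortest paths run.

Fatima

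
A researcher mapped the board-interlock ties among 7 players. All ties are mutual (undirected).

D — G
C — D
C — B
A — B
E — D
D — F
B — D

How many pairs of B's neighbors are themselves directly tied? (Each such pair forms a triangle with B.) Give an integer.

B's neighbors: A, C, and D.
Neighbor pairs that are themselves tied: B–C–D. Each forms one triangle with B, for 1 in total.

1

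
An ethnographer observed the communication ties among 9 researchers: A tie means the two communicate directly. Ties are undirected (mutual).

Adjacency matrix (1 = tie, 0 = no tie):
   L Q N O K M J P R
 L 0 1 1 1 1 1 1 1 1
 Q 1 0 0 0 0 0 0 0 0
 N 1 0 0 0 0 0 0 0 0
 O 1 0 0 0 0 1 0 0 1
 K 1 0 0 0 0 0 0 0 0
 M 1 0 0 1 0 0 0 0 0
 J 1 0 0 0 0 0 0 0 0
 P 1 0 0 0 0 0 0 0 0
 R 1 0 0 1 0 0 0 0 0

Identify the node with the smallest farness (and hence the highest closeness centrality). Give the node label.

Farness (sum of distances to all others) for each node — J:15, K:15, L:8, M:14, N:15, O:13, P:15, Q:15, R:14.
The smallest farness is 8, for L, so L has the highest closeness.

L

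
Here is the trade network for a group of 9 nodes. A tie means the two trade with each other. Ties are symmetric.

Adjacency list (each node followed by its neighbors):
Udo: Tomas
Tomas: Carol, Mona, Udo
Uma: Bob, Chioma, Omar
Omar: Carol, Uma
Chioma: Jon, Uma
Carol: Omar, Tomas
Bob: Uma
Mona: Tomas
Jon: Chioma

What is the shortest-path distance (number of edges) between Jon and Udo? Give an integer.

One shortest route is Jon – Chioma – Uma – Omar – Carol – Tomas – Udo, which uses 6 edges, and at distance 5 from Jon we only reach {Tomas}, which does not include Udo. So d(Jon,Udo) = 6.

6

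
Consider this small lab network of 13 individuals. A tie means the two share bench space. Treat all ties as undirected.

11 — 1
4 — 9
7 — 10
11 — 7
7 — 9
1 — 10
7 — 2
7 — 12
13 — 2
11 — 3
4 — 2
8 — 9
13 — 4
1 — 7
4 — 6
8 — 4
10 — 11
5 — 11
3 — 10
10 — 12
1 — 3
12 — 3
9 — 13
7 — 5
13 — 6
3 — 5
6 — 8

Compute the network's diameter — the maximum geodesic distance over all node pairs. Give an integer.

Eccentricity of each node (its greatest distance to any other): 1:4, 2:3, 3:5, 4:4, 5:4, 6:5, 7:3, 8:4, 9:3, 10:4, 11:4, 12:4, 13:4.
The maximum eccentricity is 5, realized for instance by the pair 3–6 via 3 – 5 – 7 – 9 – 4 – 6. So the diameter is 5.

5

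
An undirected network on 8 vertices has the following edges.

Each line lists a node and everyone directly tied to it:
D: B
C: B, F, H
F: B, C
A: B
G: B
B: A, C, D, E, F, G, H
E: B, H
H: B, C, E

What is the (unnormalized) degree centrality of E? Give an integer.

2

E is directly tied to B and H. That is 2 neighbors, so the degree of E is 2.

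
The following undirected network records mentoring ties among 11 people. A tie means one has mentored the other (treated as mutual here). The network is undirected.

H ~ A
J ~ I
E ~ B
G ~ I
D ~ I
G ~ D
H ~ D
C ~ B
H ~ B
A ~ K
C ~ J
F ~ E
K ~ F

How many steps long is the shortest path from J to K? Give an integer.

One shortest route is J – C – B – E – F – K, which uses 5 edges, and at distance 4 from J we only reach {A, F}, which does not include K. So d(J,K) = 5.

5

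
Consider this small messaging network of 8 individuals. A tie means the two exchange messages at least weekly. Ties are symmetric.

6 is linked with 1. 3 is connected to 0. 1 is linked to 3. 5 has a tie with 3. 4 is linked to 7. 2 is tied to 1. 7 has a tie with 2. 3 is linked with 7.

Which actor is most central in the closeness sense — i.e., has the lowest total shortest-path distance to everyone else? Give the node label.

3

Farness (sum of distances to all others) for each node — 0:16, 1:12, 2:14, 3:10, 4:18, 5:16, 6:18, 7:12.
The smallest farness is 10, for 3, so 3 has the highest closeness.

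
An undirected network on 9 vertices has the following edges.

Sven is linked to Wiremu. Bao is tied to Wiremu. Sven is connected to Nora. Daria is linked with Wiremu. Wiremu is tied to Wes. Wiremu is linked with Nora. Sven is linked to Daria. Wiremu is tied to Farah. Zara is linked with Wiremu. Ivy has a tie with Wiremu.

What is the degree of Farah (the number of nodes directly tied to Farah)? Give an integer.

1

Farah is directly tied to Wiremu. That is 1 neighbor, so the degree of Farah is 1.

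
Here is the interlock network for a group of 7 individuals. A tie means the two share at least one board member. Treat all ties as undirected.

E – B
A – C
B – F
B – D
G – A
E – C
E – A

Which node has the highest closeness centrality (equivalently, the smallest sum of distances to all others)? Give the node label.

Farness (sum of distances to all others) for each node — A:11, B:10, C:12, D:15, E:9, F:15, G:16.
The smallest farness is 9, for E, so E has the highest closeness.

E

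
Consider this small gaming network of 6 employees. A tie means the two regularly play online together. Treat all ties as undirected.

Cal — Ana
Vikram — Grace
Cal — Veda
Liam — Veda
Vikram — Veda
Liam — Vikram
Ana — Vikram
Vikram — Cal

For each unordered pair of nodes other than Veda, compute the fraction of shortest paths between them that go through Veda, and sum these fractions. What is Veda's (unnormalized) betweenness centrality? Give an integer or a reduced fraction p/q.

Pairs whose geodesics pass through Veda — Cal–Liam: 1/2.
All other pairs contribute 0.
Summing the contributions gives betweenness(Veda) = 1/2.

1/2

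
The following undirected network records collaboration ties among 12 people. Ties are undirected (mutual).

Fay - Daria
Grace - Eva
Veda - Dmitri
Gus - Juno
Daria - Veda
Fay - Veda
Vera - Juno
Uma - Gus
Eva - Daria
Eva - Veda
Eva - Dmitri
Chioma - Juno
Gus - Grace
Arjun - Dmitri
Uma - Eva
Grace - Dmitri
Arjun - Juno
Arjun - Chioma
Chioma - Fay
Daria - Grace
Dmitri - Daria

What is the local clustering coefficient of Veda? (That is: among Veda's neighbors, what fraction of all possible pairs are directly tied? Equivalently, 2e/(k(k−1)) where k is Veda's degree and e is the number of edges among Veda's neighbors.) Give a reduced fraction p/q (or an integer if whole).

2/3

Veda's neighbors: Daria, Dmitri, Eva, and Fay (k = 4).
Possible neighbor pairs: C(4,2) = 6. Edges among them: Daria–Dmitri, Daria–Eva, Daria–Fay, Dmitri–Eva → e = 4.
Clustering(Veda) = 4/6 = 2/3.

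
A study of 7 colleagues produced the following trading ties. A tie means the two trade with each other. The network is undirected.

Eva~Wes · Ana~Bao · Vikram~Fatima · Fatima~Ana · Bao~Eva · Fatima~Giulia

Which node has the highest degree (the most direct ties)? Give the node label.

Fatima

Degrees — Ana:2, Bao:2, Eva:2, Fatima:3, Giulia:1, Vikram:1, Wes:1.
The maximum is 3, attained only by Fatima.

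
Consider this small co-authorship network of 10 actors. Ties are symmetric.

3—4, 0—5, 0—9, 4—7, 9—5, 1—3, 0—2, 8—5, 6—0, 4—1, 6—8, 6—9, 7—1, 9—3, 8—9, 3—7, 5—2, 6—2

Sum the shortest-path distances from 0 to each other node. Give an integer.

17

Distances from 0: 1:3, 2:1, 3:2, 4:3, 5:1, 6:1, 7:3, 8:2, 9:1.
Sum = 3 + 1 + 2 + 3 + 1 + 1 + 3 + 2 + 1 = 17.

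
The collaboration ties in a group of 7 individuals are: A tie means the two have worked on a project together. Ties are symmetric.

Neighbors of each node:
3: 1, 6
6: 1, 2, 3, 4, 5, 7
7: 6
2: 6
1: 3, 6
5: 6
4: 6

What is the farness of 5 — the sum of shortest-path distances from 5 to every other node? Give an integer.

Distances from 5: 1:2, 2:2, 3:2, 4:2, 6:1, 7:2.
Sum = 2 + 2 + 2 + 2 + 1 + 2 = 11.

11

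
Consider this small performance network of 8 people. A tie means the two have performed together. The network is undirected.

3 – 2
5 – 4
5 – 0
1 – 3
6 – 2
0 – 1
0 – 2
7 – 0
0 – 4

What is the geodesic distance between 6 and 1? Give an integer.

3

One shortest route is 6 – 2 – 0 – 1, which uses 3 edges, and at distance 2 from 6 we only reach {0, 3}, which does not include 1. So d(6,1) = 3.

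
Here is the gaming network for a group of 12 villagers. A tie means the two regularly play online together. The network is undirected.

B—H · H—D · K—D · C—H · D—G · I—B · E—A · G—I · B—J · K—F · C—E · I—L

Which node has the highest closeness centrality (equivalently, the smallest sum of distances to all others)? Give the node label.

Farness (sum of distances to all others) for each node — A:46, B:25, C:28, D:24, E:36, F:42, G:28, H:22, I:28, J:35, K:32, L:38.
The smallest farness is 22, for H, so H has the highest closeness.

H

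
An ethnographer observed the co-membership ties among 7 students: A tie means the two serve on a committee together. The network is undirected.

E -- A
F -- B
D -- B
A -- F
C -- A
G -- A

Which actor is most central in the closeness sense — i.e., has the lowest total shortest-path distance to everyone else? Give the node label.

Farness (sum of distances to all others) for each node — A:9, B:13, C:14, D:18, E:14, F:10, G:14.
The smallest farness is 9, for A, so A has the highest closeness.

A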